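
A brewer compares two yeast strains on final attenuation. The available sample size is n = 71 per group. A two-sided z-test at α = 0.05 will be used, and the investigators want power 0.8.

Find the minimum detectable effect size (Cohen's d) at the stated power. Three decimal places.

Required noncentrality: δ = z_{0.025} + z_{0.20} = 1.960 + 0.842 = 2.802.
(The second rejection-region term Φ(−δ − z_{α/2}) is negligible and dropped.)
δ = d·√(n/2) ⇒ d = δ/√(n/2) = 2.802/√(71/2) = 0.4702.

d ≈ 0.470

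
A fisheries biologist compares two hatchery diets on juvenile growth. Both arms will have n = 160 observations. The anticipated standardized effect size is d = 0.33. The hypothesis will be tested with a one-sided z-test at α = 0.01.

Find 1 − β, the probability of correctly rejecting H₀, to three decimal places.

Noncentrality parameter: λ = d·√(n/2) = 0.33 × √(160/2) = 2.9516
Critical value for a one-sided test at α = 0.01: z_α = 2.326.
Power = P(Z > 2.326 − λ) = Φ(0.625) = 0.7341.

Power ≈ 0.734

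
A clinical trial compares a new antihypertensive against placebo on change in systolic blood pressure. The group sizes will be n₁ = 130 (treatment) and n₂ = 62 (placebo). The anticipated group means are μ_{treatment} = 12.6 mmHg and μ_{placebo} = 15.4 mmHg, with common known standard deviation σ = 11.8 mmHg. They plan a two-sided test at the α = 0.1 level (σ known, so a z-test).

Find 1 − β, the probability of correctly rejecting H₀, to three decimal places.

Power ≈ 0.458

Standardized effect: d = |μ_{treatment} − μ_{placebo}| / σ = |12.6 − 15.4| / 11.8 = 0.2373
Noncentrality parameter: δ = d / √(1/n₁ + 1/n₂) = 0.2373 / √(1/130 + 1/62) = 1.5374
Critical value for a two-sided test at α = 0.1: z_{α/2} = 1.645.
Power = Φ(δ − 1.645) + Φ(−δ − 1.645) = Φ(-0.107) + Φ(-3.182) = 0.4572 + 0.0007 = 0.4580.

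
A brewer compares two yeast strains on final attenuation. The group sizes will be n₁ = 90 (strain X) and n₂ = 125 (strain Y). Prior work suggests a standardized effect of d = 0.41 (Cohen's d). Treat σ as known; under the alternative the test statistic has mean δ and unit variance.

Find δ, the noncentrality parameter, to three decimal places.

δ ≈ 2.966

The noncentrality parameter scales effect size by the design's sample-size factor: δ = d / √(1/n₁ + 1/n₂) = 0.41 / √(1/90 + 1/125) = 2.9658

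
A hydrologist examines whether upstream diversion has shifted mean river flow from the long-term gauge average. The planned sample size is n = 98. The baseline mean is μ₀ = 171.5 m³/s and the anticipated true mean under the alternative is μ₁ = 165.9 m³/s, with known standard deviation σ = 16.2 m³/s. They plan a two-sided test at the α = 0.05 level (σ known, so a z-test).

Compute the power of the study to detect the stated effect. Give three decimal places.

Power ≈ 0.928

Standardized effect: d = |μ₁ − μ₀| / σ = |165.9 − 171.5| / 16.2 = 0.3457
Noncentrality parameter: δ = d·√n = 0.3457 × √98 = 3.4220
Two-sided α = 0.05 → critical value z_{0.025} = 1.960.
Power = Φ(δ − 1.960) + Φ(−δ − 1.960) = Φ(1.462) + Φ(-5.382) = 0.9281 + 0.0000 = 0.9281.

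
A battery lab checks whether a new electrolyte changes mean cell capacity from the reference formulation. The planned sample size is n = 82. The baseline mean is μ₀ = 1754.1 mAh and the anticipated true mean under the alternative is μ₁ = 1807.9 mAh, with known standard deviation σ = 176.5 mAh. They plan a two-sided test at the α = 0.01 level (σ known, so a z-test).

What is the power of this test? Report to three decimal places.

Standardized effect: d = |μ₁ − μ₀| / σ = |1807.9 − 1754.1| / 176.5 = 0.3048
Noncentrality parameter: δ = d·√n = 0.3048 × √82 = 2.7602
Two-sided α = 0.01 → critical value z_{0.005} = 2.576.
Power = Φ(δ − 2.576) + Φ(−δ − 2.576) = Φ(0.184) + Φ(-5.336) = 0.5731 + 0.0000 = 0.5731.

Power ≈ 0.573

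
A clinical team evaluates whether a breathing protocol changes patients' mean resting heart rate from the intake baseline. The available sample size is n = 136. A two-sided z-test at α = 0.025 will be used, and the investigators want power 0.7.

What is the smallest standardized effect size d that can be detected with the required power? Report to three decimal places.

d ≈ 0.237

Need Φ(δ − 2.241) = 0.7, so δ = 2.241 + 0.524 = 2.766.
(Lower-tail contribution to power is negligible for δ > 0.)
δ = d·√n ⇒ d = δ/√n = 2.766/√136 = 0.2372.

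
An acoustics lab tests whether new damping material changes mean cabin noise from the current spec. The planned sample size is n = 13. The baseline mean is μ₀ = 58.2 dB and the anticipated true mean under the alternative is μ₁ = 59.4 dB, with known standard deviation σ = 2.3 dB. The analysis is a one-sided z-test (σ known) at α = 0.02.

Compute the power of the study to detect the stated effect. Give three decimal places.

Power ≈ 0.431

Standardized effect: d = |μ₁ − μ₀| / σ = |59.4 − 58.2| / 2.3 = 0.5217
Noncentrality parameter: δ = d·√n = 0.5217 × √13 = 1.8812
One-sided α = 0.02 → critical value z_{0.02} = 2.054.
Power = Φ(δ − 2.054) = Φ(-0.173) = 0.4315.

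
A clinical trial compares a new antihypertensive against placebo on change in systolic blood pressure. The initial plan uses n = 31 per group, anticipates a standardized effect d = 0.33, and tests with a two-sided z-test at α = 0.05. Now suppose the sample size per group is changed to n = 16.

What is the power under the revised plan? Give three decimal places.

With n = 16 per group: δ = d·√(n/2) = 0.33 × √(16/2) = 0.9334. Critical value z_{0.025} = 1.960.
Revised power = Φ(δ − 1.960) + Φ(−δ − 1.960) = Φ(-1.027) + Φ(-2.893) = 0.1523 + 0.0019 = 0.1542.

Power ≈ 0.154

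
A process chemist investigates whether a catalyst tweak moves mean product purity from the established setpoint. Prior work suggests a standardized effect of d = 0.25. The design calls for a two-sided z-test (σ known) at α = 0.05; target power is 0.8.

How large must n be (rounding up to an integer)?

For power 0.8 need Φ(δ − z_{0.025}) = 0.8, so δ = z_{0.025} + z_{0.20} = 1.960 + 0.842 = 2.802.
(For δ > 0 the lower-tail rejection region contributes negligibly to power, so the one-term inversion is standard.)
δ = d·√n ⇒ n = (δ/d)² = (2.802 / 0.25)² = 125.58.
Round up to the next whole unit.

n = 126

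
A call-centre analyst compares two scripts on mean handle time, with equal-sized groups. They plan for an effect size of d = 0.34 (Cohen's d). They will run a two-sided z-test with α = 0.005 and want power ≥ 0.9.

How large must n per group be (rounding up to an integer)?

n = 290 per group

For power 0.9 need Φ(δ − z_{0.0025}) = 0.9, so δ = z_{0.0025} + z_{0.10} = 2.807 + 1.282 = 4.089.
(The Φ(−δ − z_{α/2}) term is vanishingly small for δ > 0 and is dropped in the standard sample-size formula.)
δ = d·√(n/2) ⇒ n = 2(δ/d)² = 2 × (4.089 / 0.34)² = 289.21.
Rounding up, n = 290 per group.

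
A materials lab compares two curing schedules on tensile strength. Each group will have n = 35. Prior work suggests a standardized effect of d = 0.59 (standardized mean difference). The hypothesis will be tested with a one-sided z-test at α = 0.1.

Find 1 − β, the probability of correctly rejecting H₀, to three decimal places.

Power ≈ 0.882

Noncentrality parameter: δ = d·√(n/2) = 0.59 × √(35/2) = 2.4681
One-sided α = 0.1 → critical value z_{0.1} = 1.282.
Power = Φ(δ − 1.282) = Φ(1.187) = 0.8823.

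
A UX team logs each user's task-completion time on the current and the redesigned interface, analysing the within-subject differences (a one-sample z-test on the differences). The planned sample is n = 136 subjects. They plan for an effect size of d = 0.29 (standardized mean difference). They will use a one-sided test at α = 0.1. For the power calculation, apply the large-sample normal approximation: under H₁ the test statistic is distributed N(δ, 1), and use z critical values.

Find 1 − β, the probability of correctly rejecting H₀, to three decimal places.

Power ≈ 0.982

Noncentrality parameter: δ = d·√n = 0.29 × √136 = 3.3820
One-sided α = 0.1 → critical value z_{0.1} = 1.282.
Power = Φ(δ − 1.282) = Φ(2.100) = 0.9822.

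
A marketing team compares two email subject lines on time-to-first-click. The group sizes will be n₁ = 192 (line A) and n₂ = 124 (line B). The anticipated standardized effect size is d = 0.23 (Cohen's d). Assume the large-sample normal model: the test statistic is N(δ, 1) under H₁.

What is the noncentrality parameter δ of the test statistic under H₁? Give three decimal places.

δ ≈ 1.996

The noncentrality parameter scales effect size by the design's sample-size factor: δ = d / √(1/n₁ + 1/n₂) = 0.23 / √(1/192 + 1/124) = 1.9964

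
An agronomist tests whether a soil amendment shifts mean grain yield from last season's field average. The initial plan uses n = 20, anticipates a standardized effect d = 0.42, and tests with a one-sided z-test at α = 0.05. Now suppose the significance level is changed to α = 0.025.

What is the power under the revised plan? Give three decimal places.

Power ≈ 0.467

δ = d·√n = 0.42 × √20 = 1.8783 (unchanged). New critical value: z_{0.025} = 1.960.
Revised power = Φ(δ − 1.960) = Φ(-0.082) = 0.4675.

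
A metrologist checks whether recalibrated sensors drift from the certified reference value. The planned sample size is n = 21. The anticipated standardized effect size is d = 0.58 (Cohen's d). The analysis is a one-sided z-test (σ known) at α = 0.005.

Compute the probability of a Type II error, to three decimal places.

β ≈ 0.467

Noncentrality parameter: δ = d·√n = 0.58 × √21 = 2.6579
One-sided α = 0.005 → critical value z_{0.005} = 2.576.
Power = Φ(δ − 2.576) = Φ(0.082) = 0.5327.
Type II error: β = 1 − power = 1 − 0.5327 = 0.4673.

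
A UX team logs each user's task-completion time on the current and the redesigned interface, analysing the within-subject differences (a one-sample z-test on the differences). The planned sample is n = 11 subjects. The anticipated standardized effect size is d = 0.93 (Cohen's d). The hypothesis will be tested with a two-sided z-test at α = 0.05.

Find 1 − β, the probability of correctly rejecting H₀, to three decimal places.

Power ≈ 0.870

Noncentrality parameter: δ = d·√n = 0.93 × √11 = 3.0845
Critical value for a two-sided test at α = 0.05: z_{α/2} = 1.960.
Power = Φ(δ − 1.960) + Φ(−δ − 1.960) = Φ(1.124) + Φ(-5.044) = 0.8696 + 0.0000 = 0.8696.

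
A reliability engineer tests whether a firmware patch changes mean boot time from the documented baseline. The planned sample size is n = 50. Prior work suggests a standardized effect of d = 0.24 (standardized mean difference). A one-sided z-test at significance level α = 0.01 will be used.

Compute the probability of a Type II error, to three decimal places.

β ≈ 0.735

Noncentrality parameter: δ = d·√n = 0.24 × √50 = 1.6971
One-sided α = 0.01 → critical value z_{0.01} = 2.326.
Power = P(Z > 2.326 − δ) = Φ(-0.629) = 0.2646.
Type II error: β = 1 − power = 1 − 0.2646 = 0.7354.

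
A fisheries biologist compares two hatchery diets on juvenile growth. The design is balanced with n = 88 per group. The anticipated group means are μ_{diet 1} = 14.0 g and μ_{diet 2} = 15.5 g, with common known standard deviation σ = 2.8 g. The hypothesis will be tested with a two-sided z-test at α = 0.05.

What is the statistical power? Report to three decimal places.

Power ≈ 0.944

Standardized effect: d = |μ_{diet 1} − μ_{diet 2}| / σ = |14.0 − 15.5| / 2.8 = 0.5357
Noncentrality parameter: λ = d·√(n/2) = 0.5357 × √(88/2) = 3.5535
Two-sided α = 0.05 → critical value z_{0.025} = 1.960.
Power = Φ(λ − 1.960) + Φ(−λ − 1.960) = Φ(1.594) + Φ(-5.513) = 0.9445 + 0.0000 = 0.9445.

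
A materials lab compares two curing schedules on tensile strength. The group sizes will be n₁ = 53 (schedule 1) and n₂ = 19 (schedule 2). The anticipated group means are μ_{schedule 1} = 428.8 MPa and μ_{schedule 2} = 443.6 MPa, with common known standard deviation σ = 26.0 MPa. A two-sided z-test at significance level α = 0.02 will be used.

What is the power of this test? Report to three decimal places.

Power ≈ 0.422

Standardized effect: d = |μ_{schedule 1} − μ_{schedule 2}| / σ = |428.8 − 443.6| / 26.0 = 0.5692
Noncentrality parameter: δ = d / √(1/n₁ + 1/n₂) = 0.5692 / √(1/53 + 1/19) = 2.1288
Two-sided α = 0.02 → critical value z_{0.01} = 2.326.
Power = Φ(δ − 2.326) + Φ(−δ − 2.326) = Φ(-0.198) + Φ(-4.455) = 0.4217 + 0.0000 = 0.4217.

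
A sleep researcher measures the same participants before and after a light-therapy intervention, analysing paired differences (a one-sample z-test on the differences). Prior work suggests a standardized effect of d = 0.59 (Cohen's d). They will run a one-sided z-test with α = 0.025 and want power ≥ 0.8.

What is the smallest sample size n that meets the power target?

n = 23

Set Φ(δ − 1.960) = 0.8; then δ − 1.960 = Φ⁻¹(0.8) = 0.842, giving δ = 2.802.
δ = d·√n ⇒ n = (δ/d)² = (2.802 / 0.59)² = 22.55.
Round up to the next whole unit.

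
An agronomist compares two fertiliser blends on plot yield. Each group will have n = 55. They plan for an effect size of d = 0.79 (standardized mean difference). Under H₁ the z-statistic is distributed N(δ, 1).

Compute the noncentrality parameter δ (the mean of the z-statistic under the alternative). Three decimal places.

δ ≈ 4.143

δ = d·√(n/2) = 0.79 × √(55/2) = 4.1428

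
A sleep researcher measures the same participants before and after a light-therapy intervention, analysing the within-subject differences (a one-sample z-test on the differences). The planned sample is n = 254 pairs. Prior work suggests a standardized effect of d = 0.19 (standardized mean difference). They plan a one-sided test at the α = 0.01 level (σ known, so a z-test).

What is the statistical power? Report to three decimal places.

Power ≈ 0.759

Noncentrality parameter: δ = d·√n = 0.19 × √254 = 3.0281
Critical value for a one-sided test at α = 0.01: z_α = 2.326.
Power = P(Z > 2.326 − δ) = Φ(0.702) = 0.7586.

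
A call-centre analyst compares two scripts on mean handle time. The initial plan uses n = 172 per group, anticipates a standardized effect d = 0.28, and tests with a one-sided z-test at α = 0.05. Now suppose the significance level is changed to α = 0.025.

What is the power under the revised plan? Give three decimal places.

Power ≈ 0.738

δ = d·√(n/2) = 0.28 × √(172/2) = 2.5966 (unchanged). New critical value: z_{0.025} = 1.960.
Revised power = P(Z > 1.960 − δ) = Φ(0.637) = 0.7378.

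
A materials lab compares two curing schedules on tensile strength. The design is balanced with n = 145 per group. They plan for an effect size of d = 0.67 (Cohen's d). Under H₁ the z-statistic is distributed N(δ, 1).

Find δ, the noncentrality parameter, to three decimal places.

δ ≈ 5.705

δ = d·√(n/2) = 0.67 × √(145/2) = 5.7048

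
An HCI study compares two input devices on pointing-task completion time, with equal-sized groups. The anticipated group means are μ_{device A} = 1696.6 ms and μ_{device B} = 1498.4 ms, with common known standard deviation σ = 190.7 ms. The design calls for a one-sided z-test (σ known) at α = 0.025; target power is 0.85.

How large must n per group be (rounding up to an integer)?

n = 17 per group

Standardized effect: d = |μ_{device A} − μ_{device B}| / σ = |1696.6 − 1498.4| / 190.7 = 1.0393
Set Φ(δ − 1.960) = 0.85; then δ − 1.960 = Φ⁻¹(0.85) = 1.036, giving δ = 2.996.
δ = d·√(n/2) ⇒ n = 2(δ/d)² = 2 × (2.996 / 1.0393)² = 16.62.
Round up to the next whole unit.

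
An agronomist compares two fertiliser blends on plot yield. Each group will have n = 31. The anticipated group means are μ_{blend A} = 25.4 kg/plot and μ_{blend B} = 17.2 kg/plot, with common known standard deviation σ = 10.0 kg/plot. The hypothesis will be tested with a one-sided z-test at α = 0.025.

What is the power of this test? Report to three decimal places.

Standardized effect: d = |μ_{blend A} − μ_{blend B}| / σ = |25.4 − 17.2| / 10.0 = 0.8200
Noncentrality parameter: δ = d·√(n/2) = 0.8200 × √(31/2) = 3.2283
One-sided α = 0.025 → critical value z_{0.025} = 1.960.
Power = Φ(δ − 1.960) = Φ(1.268) = 0.8977.

Power ≈ 0.898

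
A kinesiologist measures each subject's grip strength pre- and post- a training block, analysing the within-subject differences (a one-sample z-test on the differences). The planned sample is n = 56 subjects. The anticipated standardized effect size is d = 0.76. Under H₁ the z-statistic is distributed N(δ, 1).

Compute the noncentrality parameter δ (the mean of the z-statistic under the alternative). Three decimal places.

The noncentrality parameter scales effect size by the design's sample-size factor: δ = d·√n = 0.76 × √56 = 5.6873

δ ≈ 5.687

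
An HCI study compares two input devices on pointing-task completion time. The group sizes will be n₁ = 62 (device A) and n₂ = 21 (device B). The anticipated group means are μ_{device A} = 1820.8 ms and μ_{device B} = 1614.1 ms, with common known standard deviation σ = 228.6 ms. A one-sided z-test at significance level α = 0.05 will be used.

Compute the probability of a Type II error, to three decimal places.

Standardized effect: d = |μ_{device A} − μ_{device B}| / σ = |1820.8 − 1614.1| / 228.6 = 0.9042
Noncentrality parameter: δ = d / √(1/n₁ + 1/n₂) = 0.9042 / √(1/62 + 1/21) = 3.5812
One-sided α = 0.05 → critical value z_{0.05} = 1.645.
Power = Φ(δ − 1.645) = Φ(1.936) = 0.9736.
Type II error: β = 1 − power = 1 − 0.9736 = 0.0264.

β ≈ 0.026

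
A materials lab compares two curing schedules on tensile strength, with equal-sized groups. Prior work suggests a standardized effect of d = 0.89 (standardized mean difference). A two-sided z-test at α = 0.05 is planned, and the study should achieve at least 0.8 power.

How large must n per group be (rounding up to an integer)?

Set Φ(δ − 1.960) = 0.8; then δ − 1.960 = Φ⁻¹(0.8) = 0.842, giving δ = 2.802.
(The Φ(−δ − z_{α/2}) term is vanishingly small for δ > 0 and is dropped in the standard sample-size formula.)
δ = d·√(n/2) ⇒ n = 2(δ/d)² = 2 × (2.802 / 0.89)² = 19.82.
Rounding up, n = 20 per group.

n = 20 per group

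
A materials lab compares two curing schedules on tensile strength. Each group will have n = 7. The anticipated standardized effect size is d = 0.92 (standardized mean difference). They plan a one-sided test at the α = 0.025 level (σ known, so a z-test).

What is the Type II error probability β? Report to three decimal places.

Noncentrality parameter: δ = d·√(n/2) = 0.92 × √(7/2) = 1.7212
Critical value for a one-sided test at α = 0.025: z_α = 1.960.
Power = Φ(δ − 1.960) = Φ(-0.239) = 0.4056.
Type II error: β = 1 − power = 1 − 0.4056 = 0.5944.

β ≈ 0.594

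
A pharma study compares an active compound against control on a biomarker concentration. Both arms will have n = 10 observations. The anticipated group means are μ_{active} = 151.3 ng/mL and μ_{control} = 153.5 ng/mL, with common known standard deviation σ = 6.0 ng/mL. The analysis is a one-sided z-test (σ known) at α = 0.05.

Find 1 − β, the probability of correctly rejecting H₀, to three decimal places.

Power ≈ 0.205

Standardized effect: d = |μ_{active} − μ_{control}| / σ = |151.3 − 153.5| / 6.0 = 0.3667
Noncentrality parameter: δ = d·√(n/2) = 0.3667 × √(10/2) = 0.8199
One-sided α = 0.05 → critical value z_{0.05} = 1.645.
Power = Φ(δ − 1.645) = Φ(-0.825) = 0.2047.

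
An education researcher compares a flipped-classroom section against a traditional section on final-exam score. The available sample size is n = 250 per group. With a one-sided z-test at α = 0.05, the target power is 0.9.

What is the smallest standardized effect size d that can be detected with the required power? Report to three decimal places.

d ≈ 0.262

Need Φ(δ − 1.645) = 0.9, so δ = 1.645 + 1.282 = 2.926.
δ = d·√(n/2) ⇒ d = δ/√(n/2) = 2.926/√(250/2) = 0.2617.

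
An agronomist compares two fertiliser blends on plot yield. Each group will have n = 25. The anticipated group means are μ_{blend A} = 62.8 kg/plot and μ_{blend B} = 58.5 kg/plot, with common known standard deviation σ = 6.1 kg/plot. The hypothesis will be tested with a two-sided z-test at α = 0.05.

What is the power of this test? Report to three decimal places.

Standardized effect: d = |μ_{blend A} − μ_{blend B}| / σ = |62.8 − 58.5| / 6.1 = 0.7049
Noncentrality parameter: δ = d·√(n/2) = 0.7049 × √(25/2) = 2.4923
Critical value for a two-sided test at α = 0.05: z_{α/2} = 1.960.
Power = Φ(δ − 1.960) + Φ(−δ − 1.960) = Φ(0.532) + Φ(-4.452) = 0.7027 + 0.0000 = 0.7027.

Power ≈ 0.703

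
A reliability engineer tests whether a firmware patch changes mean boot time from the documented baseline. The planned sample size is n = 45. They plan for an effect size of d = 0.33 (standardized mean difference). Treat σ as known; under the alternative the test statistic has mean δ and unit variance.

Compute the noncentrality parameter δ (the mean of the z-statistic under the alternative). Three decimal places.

δ ≈ 2.214

δ = d·√n = 0.33 × √45 = 2.2137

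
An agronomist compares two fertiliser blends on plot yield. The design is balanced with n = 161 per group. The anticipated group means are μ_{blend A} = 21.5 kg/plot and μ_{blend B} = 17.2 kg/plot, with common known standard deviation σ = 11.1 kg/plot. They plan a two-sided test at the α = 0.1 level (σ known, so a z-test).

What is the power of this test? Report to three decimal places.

Standardized effect: d = |μ_{blend A} − μ_{blend B}| / σ = |21.5 − 17.2| / 11.1 = 0.3874
Noncentrality parameter: δ = d·√(n/2) = 0.3874 × √(161/2) = 3.4757
Two-sided α = 0.1 → critical value z_{0.05} = 1.645.
Power = Φ(δ − 1.645) + Φ(−δ − 1.645) = Φ(1.831) + Φ(-5.121) = 0.9664 + 0.0000 = 0.9664.

Power ≈ 0.966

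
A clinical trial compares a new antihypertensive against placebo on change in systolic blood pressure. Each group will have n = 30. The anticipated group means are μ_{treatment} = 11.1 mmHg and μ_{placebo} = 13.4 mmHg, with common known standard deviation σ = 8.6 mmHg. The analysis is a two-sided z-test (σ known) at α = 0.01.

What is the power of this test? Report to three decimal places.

Standardized effect: d = |μ_{treatment} − μ_{placebo}| / σ = |11.1 − 13.4| / 8.6 = 0.2674
Noncentrality parameter: δ = d·√(n/2) = 0.2674 × √(30/2) = 1.0358
Two-sided α = 0.01 → critical value z_{0.005} = 2.576.
Power = Φ(δ − 2.576) + Φ(−δ − 2.576) = Φ(-1.540) + Φ(-3.612) = 0.0618 + 0.0002 = 0.0619.

Power ≈ 0.062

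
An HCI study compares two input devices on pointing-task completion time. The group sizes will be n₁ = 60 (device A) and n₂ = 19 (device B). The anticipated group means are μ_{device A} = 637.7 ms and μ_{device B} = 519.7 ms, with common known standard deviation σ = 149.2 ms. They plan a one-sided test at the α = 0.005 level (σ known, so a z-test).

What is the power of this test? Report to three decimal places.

Power ≈ 0.666

Standardized effect: d = |μ_{device A} − μ_{device B}| / σ = |637.7 − 519.7| / 149.2 = 0.7909
Noncentrality parameter: δ = d / √(1/n₁ + 1/n₂) = 0.7909 / √(1/60 + 1/19) = 3.0044
Critical value for a one-sided test at α = 0.005: z_α = 2.576.
Power = Φ(δ − 2.576) = Φ(0.429) = 0.6659.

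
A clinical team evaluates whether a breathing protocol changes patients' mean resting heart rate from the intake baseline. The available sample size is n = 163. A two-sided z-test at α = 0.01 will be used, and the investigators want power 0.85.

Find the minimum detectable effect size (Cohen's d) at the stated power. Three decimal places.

d ≈ 0.283

Need Φ(δ − 2.576) = 0.85, so δ = 2.576 + 1.036 = 3.612.
(The second rejection-region term Φ(−δ − z_{α/2}) is negligible and dropped.)
δ = d·√n ⇒ d = δ/√n = 3.612/√163 = 0.2829.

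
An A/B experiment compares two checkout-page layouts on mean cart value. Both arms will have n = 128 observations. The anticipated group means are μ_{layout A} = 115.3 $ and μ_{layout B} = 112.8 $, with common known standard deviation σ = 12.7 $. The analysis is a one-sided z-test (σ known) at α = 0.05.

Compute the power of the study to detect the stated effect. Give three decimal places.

Power ≈ 0.472

Standardized effect: d = |μ_{layout A} − μ_{layout B}| / σ = |115.3 − 112.8| / 12.7 = 0.1969
Noncentrality parameter: δ = d·√(n/2) = 0.1969 × √(128/2) = 1.5748
One-sided α = 0.05 → critical value z_{0.05} = 1.645.
Power = P(Z > 1.645 − δ) = Φ(-0.070) = 0.4721.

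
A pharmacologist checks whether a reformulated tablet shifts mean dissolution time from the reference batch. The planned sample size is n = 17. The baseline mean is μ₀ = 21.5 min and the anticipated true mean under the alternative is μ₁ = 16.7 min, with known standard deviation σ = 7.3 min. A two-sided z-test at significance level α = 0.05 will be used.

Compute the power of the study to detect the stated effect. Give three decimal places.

Standardized effect: d = |μ₁ − μ₀| / σ = |16.7 − 21.5| / 7.3 = 0.6575
Noncentrality parameter: λ = d·√n = 0.6575 × √17 = 2.7111
Two-sided α = 0.05 → critical value z_{0.025} = 1.960.
Power = Φ(λ − 1.960) + Φ(−λ − 1.960) = Φ(0.751) + Φ(-4.671) = 0.7737 + 0.0000 = 0.7737.

Power ≈ 0.774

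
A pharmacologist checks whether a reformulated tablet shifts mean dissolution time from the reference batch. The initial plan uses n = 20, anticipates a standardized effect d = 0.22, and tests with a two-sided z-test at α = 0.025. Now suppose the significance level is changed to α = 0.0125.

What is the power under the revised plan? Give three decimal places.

Power ≈ 0.065

δ = d·√n = 0.22 × √20 = 0.9839 (unchanged). New critical value: z_{0.0063} = 2.498.
Revised power = Φ(δ − 2.498) + Φ(−δ − 2.498) = Φ(-1.514) + Φ(-3.482) = 0.0650 + 0.0002 = 0.0653.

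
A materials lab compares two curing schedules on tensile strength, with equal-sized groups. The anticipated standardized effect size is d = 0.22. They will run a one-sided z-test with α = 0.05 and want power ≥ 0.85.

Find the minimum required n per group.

n = 298 per group

Set Φ(δ − 1.645) = 0.85; then δ − 1.645 = Φ⁻¹(0.85) = 1.036, giving δ = 2.681.
δ = d·√(n/2) ⇒ n = 2(δ/d)² = 2 × (2.681 / 0.22)² = 297.08.
Rounding up, n = 298 per group.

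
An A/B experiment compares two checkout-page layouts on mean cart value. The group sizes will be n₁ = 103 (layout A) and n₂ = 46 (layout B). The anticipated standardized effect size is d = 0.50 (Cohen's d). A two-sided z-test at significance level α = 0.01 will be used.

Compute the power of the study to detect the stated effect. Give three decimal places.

Power ≈ 0.596

Noncentrality parameter: δ = d / √(1/n₁ + 1/n₂) = 0.50 / √(1/103 + 1/46) = 2.8195
Critical value for a two-sided test at α = 0.01: z_{α/2} = 2.576.
Power = Φ(δ − 2.576) + Φ(−δ − 2.576) = Φ(0.244) + Φ(-5.395) = 0.5963 + 0.0000 = 0.5963.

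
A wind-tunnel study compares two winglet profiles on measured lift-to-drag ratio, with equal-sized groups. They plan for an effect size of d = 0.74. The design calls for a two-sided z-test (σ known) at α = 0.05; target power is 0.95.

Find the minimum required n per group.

Set Φ(δ − 1.960) = 0.95; then δ − 1.960 = Φ⁻¹(0.95) = 1.645, giving δ = 3.605.
(Ignoring the negligible lower-tail rejection probability gives the usual closed-form inversion.)
δ = d·√(n/2) ⇒ n = 2(δ/d)² = 2 × (3.605 / 0.74)² = 47.46.
Round up to the next whole unit.

n = 48 per group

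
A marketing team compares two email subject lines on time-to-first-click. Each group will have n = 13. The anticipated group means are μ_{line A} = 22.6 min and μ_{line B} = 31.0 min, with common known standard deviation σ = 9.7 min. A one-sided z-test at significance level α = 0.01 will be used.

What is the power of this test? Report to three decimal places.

Power ≈ 0.453

Standardized effect: d = |μ_{line A} − μ_{line B}| / σ = |22.6 − 31.0| / 9.7 = 0.8660
Noncentrality parameter: δ = d·√(n/2) = 0.8660 × √(13/2) = 2.2078
One-sided α = 0.01 → critical value z_{0.01} = 2.326.
Power = Φ(δ − 2.326) = Φ(-0.119) = 0.4528.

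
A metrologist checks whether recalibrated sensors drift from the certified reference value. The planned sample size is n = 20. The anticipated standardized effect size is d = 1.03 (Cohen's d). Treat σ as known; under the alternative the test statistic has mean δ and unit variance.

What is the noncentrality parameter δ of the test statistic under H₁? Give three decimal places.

δ ≈ 4.606

δ = d·√n = 1.03 × √20 = 4.6063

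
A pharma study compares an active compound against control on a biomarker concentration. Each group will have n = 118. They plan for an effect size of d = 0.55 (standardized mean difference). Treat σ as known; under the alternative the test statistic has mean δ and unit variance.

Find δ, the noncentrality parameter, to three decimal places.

δ ≈ 4.225

The noncentrality parameter scales effect size by the design's sample-size factor: δ = d·√(n/2) = 0.55 × √(118/2) = 4.2246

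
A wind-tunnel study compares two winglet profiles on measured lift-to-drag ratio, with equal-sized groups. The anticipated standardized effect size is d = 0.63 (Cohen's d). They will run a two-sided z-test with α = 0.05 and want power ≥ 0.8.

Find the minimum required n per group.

n = 40 per group

Set Φ(δ − 1.960) = 0.8; then δ − 1.960 = Φ⁻¹(0.8) = 0.842, giving δ = 2.802.
(For δ > 0 the lower-tail rejection region contributes negligibly to power, so the one-term inversion is standard.)
δ = d·√(n/2) ⇒ n = 2(δ/d)² = 2 × (2.802 / 0.63)² = 39.55.
Round up to the next whole unit.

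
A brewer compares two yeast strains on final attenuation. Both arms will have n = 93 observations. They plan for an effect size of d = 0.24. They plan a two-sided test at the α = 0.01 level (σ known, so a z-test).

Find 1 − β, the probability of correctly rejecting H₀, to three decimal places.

Power ≈ 0.174

Noncentrality parameter: δ = d·√(n/2) = 0.24 × √(93/2) = 1.6366
Critical value for a two-sided test at α = 0.01: z_{α/2} = 2.576.
Power = Φ(δ − 2.576) + Φ(−δ − 2.576) = Φ(-0.939) + Φ(-4.212) = 0.1738 + 0.0000 = 0.1738.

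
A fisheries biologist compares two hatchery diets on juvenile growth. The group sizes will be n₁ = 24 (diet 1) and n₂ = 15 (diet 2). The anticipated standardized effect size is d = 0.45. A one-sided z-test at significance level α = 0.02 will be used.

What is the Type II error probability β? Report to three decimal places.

β ≈ 0.754

Noncentrality parameter: δ = d / √(1/n₁ + 1/n₂) = 0.45 / √(1/24 + 1/15) = 1.3672
One-sided α = 0.02 → critical value z_{0.02} = 2.054.
Power = P(Z > 2.054 − δ) = Φ(-0.687) = 0.2462.
Type II error: β = 1 − power = 1 − 0.2462 = 0.7538.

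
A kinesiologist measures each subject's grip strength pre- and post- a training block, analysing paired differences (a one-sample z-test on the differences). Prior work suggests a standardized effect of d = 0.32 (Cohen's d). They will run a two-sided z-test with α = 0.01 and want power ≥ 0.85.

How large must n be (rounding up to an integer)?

n = 128

Set Φ(δ − 2.576) = 0.85; then δ − 2.576 = Φ⁻¹(0.85) = 1.036, giving δ = 3.612.
(Ignoring the negligible lower-tail rejection probability gives the usual closed-form inversion.)
δ = d·√n ⇒ n = (δ/d)² = (3.612 / 0.32)² = 127.43.
Round up to the next whole unit.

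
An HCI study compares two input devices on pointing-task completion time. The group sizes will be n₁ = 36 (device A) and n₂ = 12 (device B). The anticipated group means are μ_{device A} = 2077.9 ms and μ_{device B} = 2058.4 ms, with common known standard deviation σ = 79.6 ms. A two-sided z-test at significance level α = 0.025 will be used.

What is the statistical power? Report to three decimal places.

Standardized effect: d = |μ_{device A} − μ_{device B}| / σ = |2077.9 − 2058.4| / 79.6 = 0.2450
Noncentrality parameter: δ = d / √(1/n₁ + 1/n₂) = 0.2450 / √(1/36 + 1/12) = 0.7349
Critical value for a two-sided test at α = 0.025: z_{α/2} = 2.241.
Power = Φ(δ − 2.241) + Φ(−δ − 2.241) = Φ(-1.506) + Φ(-2.976) = 0.0660 + 0.0015 = 0.0674.

Power ≈ 0.067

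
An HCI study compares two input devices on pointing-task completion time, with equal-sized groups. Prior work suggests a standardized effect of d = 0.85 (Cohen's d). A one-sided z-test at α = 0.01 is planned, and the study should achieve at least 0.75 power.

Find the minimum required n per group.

n = 25 per group

Set Φ(δ − 2.326) = 0.75; then δ − 2.326 = Φ⁻¹(0.75) = 0.674, giving δ = 3.001.
δ = d·√(n/2) ⇒ n = 2(δ/d)² = 2 × (3.001 / 0.85)² = 24.93.
Rounding up, n = 25 per group.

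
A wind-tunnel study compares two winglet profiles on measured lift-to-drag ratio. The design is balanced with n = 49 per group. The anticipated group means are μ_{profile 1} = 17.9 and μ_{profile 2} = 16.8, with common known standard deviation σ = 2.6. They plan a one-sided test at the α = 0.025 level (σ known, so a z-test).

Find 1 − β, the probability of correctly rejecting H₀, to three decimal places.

Standardized effect: d = |μ_{profile 1} − μ_{profile 2}| / σ = |17.9 − 16.8| / 2.6 = 0.4231
Noncentrality parameter: δ = d·√(n/2) = 0.4231 × √(49/2) = 2.0941
One-sided α = 0.025 → critical value z_{0.025} = 1.960.
Power = P(Z > 1.960 − δ) = Φ(0.134) = 0.5534.

Power ≈ 0.553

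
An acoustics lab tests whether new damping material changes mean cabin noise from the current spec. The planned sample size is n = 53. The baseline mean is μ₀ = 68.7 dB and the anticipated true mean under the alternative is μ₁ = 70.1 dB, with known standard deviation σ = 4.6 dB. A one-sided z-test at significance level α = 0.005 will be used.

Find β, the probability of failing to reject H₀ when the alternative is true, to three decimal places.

Standardized effect: d = |μ₁ − μ₀| / σ = |70.1 − 68.7| / 4.6 = 0.3043
Noncentrality parameter: δ = d·√n = 0.3043 × √53 = 2.2157
One-sided α = 0.005 → critical value z_{0.005} = 2.576.
Power = Φ(δ − 2.576) = Φ(-0.360) = 0.3594.
Type II error: β = 1 − power = 1 − 0.3594 = 0.6406.

β ≈ 0.641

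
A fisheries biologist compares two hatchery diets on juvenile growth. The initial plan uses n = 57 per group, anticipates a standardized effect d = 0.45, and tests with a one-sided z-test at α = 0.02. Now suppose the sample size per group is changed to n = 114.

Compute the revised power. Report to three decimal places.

Power ≈ 0.910

With n = 114 per group: δ = d·√(n/2) = 0.45 × √(114/2) = 3.3974. Critical value z_{0.02} = 2.054.
Revised power = P(Z > 2.054 − δ) = Φ(1.344) = 0.9105.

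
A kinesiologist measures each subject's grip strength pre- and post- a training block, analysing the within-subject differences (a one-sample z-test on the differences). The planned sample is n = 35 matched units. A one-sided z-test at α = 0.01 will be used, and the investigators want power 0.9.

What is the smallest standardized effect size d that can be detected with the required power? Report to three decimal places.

Need Φ(δ − 2.326) = 0.9, so δ = 2.326 + 1.282 = 3.608.
δ = d·√n ⇒ d = δ/√n = 3.608/√35 = 0.6098.

d ≈ 0.610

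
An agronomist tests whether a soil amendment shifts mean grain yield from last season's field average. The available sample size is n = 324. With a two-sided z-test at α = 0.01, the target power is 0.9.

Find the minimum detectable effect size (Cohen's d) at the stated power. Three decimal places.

Need Φ(δ − 2.576) = 0.9, so δ = 2.576 + 1.282 = 3.857.
(The second rejection-region term Φ(−δ − z_{α/2}) is negligible and dropped.)
δ = d·√n ⇒ d = δ/√n = 3.857/√324 = 0.2143.

d ≈ 0.214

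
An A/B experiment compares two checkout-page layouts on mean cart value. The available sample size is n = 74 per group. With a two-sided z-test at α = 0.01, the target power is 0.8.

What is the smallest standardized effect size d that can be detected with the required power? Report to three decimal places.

d ≈ 0.562

Required noncentrality: δ = z_{0.005} + z_{0.20} = 2.576 + 0.842 = 3.417.
(The second rejection-region term Φ(−δ − z_{α/2}) is negligible and dropped.)
δ = d·√(n/2) ⇒ d = δ/√(n/2) = 3.417/√(74/2) = 0.5618.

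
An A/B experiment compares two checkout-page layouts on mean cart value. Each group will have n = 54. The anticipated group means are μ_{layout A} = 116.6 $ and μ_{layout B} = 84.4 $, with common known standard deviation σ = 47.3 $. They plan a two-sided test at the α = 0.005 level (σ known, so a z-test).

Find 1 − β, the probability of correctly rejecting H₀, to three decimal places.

Standardized effect: d = |μ_{layout A} − μ_{layout B}| / σ = |116.6 − 84.4| / 47.3 = 0.6808
Noncentrality parameter: δ = d·√(n/2) = 0.6808 × √(54/2) = 3.5373
Two-sided α = 0.005 → critical value z_{0.0025} = 2.807.
Power = Φ(δ − 2.807) + Φ(−δ − 2.807) = Φ(0.730) + Φ(-6.344) = 0.7674 + 0.0000 = 0.7674.

Power ≈ 0.767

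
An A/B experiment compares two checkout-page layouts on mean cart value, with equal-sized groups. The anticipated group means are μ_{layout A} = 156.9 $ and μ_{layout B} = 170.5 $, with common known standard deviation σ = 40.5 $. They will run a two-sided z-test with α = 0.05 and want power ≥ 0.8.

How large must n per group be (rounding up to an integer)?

Standardized effect: d = |μ_{layout A} − μ_{layout B}| / σ = |156.9 − 170.5| / 40.5 = 0.3358
For power 0.8 need Φ(δ − z_{0.025}) = 0.8, so δ = z_{0.025} + z_{0.20} = 1.960 + 0.842 = 2.802.
(For δ > 0 the lower-tail rejection region contributes negligibly to power, so the one-term inversion is standard.)
δ = d·√(n/2) ⇒ n = 2(δ/d)² = 2 × (2.802 / 0.3358)² = 139.21.
Rounding up, n = 140 per group.

n = 140 per group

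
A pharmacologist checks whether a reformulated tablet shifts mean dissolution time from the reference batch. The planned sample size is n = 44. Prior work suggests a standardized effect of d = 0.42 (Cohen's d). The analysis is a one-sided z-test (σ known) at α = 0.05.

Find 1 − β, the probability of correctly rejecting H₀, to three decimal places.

Noncentrality parameter: δ = d·√n = 0.42 × √44 = 2.7860
One-sided α = 0.05 → critical value z_{0.05} = 1.645.
Power = Φ(δ − 1.645) = Φ(1.141) = 0.8731.

Power ≈ 0.873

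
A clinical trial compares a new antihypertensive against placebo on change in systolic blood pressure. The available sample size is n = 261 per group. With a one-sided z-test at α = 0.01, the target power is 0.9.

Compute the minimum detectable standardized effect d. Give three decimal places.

Required noncentrality: δ = z_{0.01} + z_{0.10} = 2.326 + 1.282 = 3.608.
δ = d·√(n/2) ⇒ d = δ/√(n/2) = 3.608/√(261/2) = 0.3158.

d ≈ 0.316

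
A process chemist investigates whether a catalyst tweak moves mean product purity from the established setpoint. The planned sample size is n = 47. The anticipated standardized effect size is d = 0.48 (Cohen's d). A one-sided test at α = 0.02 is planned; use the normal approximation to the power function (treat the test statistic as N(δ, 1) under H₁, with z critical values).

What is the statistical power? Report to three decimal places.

Power ≈ 0.892

Noncentrality parameter: δ = d·√n = 0.48 × √47 = 3.2907
Critical value for a one-sided test at α = 0.02: z_α = 2.054.
Power = P(Z > 2.054 − δ) = Φ(1.237) = 0.8920.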